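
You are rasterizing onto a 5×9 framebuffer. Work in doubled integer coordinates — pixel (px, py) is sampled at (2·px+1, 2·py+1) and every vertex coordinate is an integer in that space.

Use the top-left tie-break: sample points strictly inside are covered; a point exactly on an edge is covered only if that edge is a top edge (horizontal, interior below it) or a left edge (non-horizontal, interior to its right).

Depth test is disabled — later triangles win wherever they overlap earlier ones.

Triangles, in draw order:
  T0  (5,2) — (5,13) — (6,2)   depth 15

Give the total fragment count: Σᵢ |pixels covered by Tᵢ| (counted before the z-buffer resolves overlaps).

T0:
  2·area = 11  (B↔C swapped to make it positive)
  edge (5, 2)→(6, 2): d=(1,0) top-left  bias=+0
  edge (6, 2)→(5, 13): d=(-1,11) right/bottom  bias=-1
  edge (5, 13)→(5, 2): d=(0,-11) top-left  bias=+0
    (2,0)@(5, 1): e=[-1,12,0] → ·  [on edge]
    (2,1)@(5, 3): e=[1,10,0] → #  [on edge]
    (3,1)@(7, 3): e=[1,-12,22] → ·
    (2,2)@(5, 5): e=[3,8,0] → #  [on edge]
    (3,2)@(7, 5): e=[3,-14,22] → ·
    (2,3)@(5, 7): e=[5,6,0] → #  [on edge]
    (3,3)@(7, 7): e=[5,-16,22] → ·
    (2,4)@(5, 9): e=[7,4,0] → #  [on edge]
    (3,4)@(7, 9): e=[7,-18,22] → ·
    (2,5)@(5, 11): e=[9,2,0] → #  [on edge]
    (3,5)@(7, 11): e=[9,-20,22] → ·
    (2,6)@(5, 13): e=[11,0,0] → ·  [on edge]
    (2,7)@(5, 15): e=[13,-2,0] → ·  [on edge]
    (2,8)@(5, 17): e=[15,-4,0] → ·  [on edge]
  covered (5 px):
    · · · · ·
    · · # · ·
    · · # · ·
    · · # · ·
    · · # · ·
    · · # · ·
    · · · · ·
    · · · · ·
    · · · · ·

Result: 5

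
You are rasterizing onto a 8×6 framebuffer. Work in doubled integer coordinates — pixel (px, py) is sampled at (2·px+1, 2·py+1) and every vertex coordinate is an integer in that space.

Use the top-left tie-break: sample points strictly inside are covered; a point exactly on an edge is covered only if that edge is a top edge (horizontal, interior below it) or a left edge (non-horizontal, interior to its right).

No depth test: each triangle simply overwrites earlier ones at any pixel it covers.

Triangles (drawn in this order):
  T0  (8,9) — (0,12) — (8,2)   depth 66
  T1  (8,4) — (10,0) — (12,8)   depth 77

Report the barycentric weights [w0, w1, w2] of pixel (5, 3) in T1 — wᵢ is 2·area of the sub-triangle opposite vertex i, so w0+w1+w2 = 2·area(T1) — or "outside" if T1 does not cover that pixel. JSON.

T0:
  2·area = 56
  edge (8, 9)→(0, 12): d=(-8,3) right/bottom  bias=-1
  edge (0, 12)→(8, 2): d=(8,-10) top-left  bias=+0
  edge (8, 2)→(8, 9): d=(0,7) right/bottom  bias=-1
    (3,2)@(7, 5): e=[35,14,7] → █
    (4,2)@(9, 5): e=[29,34,-7] → ·
    (2,3)@(5, 7): e=[25,10,21] → █
    (4,3)@(9, 7): e=[13,50,-7] → ·
    (1,4)@(3, 9): e=[15,6,35] → █
    (4,4)@(9, 9): e=[-3,66,-7] → ·
    (0,5)@(1, 11): e=[5,2,49] → █
    (1,5)@(3, 11): e=[-1,22,35] → ·
    (2,5)@(5, 11): e=[-7,42,21] → ·
    (3,5)@(7, 11): e=[-13,62,7] → ·
  covered (7 px):
    · · · · · · · ·
    · · · · · · · ·
    · · · █ · · · ·
    · · █ █ · · · ·
    · █ █ █ · · · ·
    █ · · · · · · ·
T1:
  2·area = 24
  edge (8, 4)→(10, 0): d=(2,-4) top-left  bias=+0
  edge (10, 0)→(12, 8): d=(2,8) right/bottom  bias=-1
  edge (12, 8)→(8, 4): d=(-4,-4) top-left  bias=+0
    (2,0)@(5, 1): e=[-18,42,0] → ·  [on edge]
    (3,1)@(7, 3): e=[-6,30,0] → ·  [on edge]
    (4,1)@(9, 3): e=[2,14,8] → █
    (5,1)@(11, 3): e=[10,-2,16] → ·
    (4,2)@(9, 5): e=[6,18,0] → █  [on edge]
    (5,2)@(11, 5): e=[14,2,8] → █
    (6,2)@(13, 5): e=[22,-14,16] → ·
    (4,3)@(9, 7): e=[10,22,-8] → ·
    (5,3)@(11, 7): e=[18,6,0] → █  [on edge]
    (6,3)@(13, 7): e=[26,-10,8] → ·
    (5,4)@(11, 9): e=[22,10,-8] → ·
    (6,4)@(13, 9): e=[30,-6,0] → ·  [on edge]
    (7,5)@(15, 11): e=[42,-18,0] → ·  [on edge]
  covered (4 px):
    · · · · · · · ·
    · · · · █ · · ·
    · · · · █ █ · ·
    · · · · · █ · ·
    · · · · · · · ·
    · · · · · · · ·

Answer: [6,0,18]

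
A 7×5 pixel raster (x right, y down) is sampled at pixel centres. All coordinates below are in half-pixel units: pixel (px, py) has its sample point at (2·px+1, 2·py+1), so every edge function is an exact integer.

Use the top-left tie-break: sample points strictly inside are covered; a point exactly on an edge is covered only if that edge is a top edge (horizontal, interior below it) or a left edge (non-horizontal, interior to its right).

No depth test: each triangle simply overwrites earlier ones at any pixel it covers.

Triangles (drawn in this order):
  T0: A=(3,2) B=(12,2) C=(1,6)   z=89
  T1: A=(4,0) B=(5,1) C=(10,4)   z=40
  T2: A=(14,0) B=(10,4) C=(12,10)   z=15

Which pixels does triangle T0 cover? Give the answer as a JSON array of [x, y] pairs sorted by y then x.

T0:
  2·area = 36
  edge (3, 2)→(12, 2): d=(9,0) top-left  bias=+0
  edge (12, 2)→(1, 6): d=(-11,4) right/bottom  bias=-1
  edge (1, 6)→(3, 2): d=(2,-4) top-left  bias=+0
    (1,1)@(3, 3): e=[9,25,2] → X
    (2,1)@(5, 3): e=[9,17,10] → X
    (3,1)@(7, 3): e=[9,9,18] → X
    (4,1)@(9, 3): e=[9,1,26] → X
    (5,1)@(11, 3): e=[9,-7,34] → .
    (1,2)@(3, 5): e=[27,3,6] → X
    (2,2)@(5, 5): e=[27,-5,14] → .
    (3,2)@(7, 5): e=[27,-13,22] → .
    (4,2)@(9, 5): e=[27,-21,30] → .
    (1,3)@(3, 7): e=[45,-19,10] → .
  covered (5 px):
    . . . . . . .
    . X X X X . .
    . X . . . . .
    . . . . . . .
    . . . . . . .
T1:
  2·area = 2  (B↔C swapped to make it positive)
  edge (4, 0)→(10, 4): d=(6,4) right/bottom  bias=-1
  edge (10, 4)→(5, 1): d=(-5,-3) top-left  bias=+0
  edge (5, 1)→(4, 0): d=(-1,-1) top-left  bias=+0
    (2,0)@(5, 1): e=[2,0,0] → X  [on edge]
    (3,0)@(7, 1): e=[-6,6,2] → .
    (2,1)@(5, 3): e=[14,-10,-2] → .
    (3,1)@(7, 3): e=[6,-4,0] → .  [on edge]
    (4,2)@(9, 5): e=[10,-8,0] → .  [on edge]
    (5,3)@(11, 7): e=[14,-12,0] → .  [on edge]
    (6,4)@(13, 9): e=[18,-16,0] → .  [on edge]
  covered (1 px):
    . . X . . . .
    . . . . . . .
    . . . . . . .
    . . . . . . .
    . . . . . . .
T2:
  2·area = 32  (B↔C swapped to make it positive)
  edge (14, 0)→(12, 10): d=(-2,10) right/bottom  bias=-1
  edge (12, 10)→(10, 4): d=(-2,-6) top-left  bias=+0
  edge (10, 4)→(14, 0): d=(4,-4) top-left  bias=+0
    (4,0)@(9, 1): e=[48,0,-16] → .  [on edge]
    (6,0)@(13, 1): e=[8,24,0] → X  [on edge]
    (5,1)@(11, 3): e=[24,8,0] → X  [on edge]
    (4,2)@(9, 5): e=[40,-8,0] → .  [on edge]
    (5,2)@(11, 5): e=[20,4,8] → X
    (6,2)@(13, 5): e=[0,16,16] → .  [on edge]
    (3,3)@(7, 7): e=[56,-24,0] → .  [on edge]
    (5,3)@(11, 7): e=[16,0,16] → X  [on edge]
    (6,3)@(13, 7): e=[-4,12,24] → .
    (2,4)@(5, 9): e=[72,-40,0] → .  [on edge]
    (5,4)@(11, 9): e=[12,-4,24] → .
  covered (5 px):
    . . . . . . X
    . . . . . X X
    . . . . . X .
    . . . . . X .
    . . . . . . .

Final: [[1,1],[2,1],[3,1],[4,1],[1,2]]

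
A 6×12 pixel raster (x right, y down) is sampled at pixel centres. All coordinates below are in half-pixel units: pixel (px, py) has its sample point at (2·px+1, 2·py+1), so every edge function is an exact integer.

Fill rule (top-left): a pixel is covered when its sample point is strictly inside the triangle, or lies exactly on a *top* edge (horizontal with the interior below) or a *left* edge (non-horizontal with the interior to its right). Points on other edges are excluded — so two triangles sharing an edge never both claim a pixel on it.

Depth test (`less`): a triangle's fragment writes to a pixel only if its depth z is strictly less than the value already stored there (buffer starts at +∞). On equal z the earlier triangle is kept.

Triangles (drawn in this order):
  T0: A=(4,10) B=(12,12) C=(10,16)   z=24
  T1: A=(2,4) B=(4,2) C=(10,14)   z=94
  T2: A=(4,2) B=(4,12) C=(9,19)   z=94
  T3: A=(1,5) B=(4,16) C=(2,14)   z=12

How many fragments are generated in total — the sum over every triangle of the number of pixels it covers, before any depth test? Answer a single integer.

T0:
  2·area = 36
  edge (4, 10)→(12, 12): d=(8,2) right/bottom  bias=-1
  edge (12, 12)→(10, 16): d=(-2,4) right/bottom  bias=-1
  edge (10, 16)→(4, 10): d=(-6,-6) top-left  bias=+0
    (0,3)@(1, 7): e=[-18,54,0] → ·  [on edge]
    (1,4)@(3, 9): e=[-6,42,0] → ·  [on edge]
    (2,5)@(5, 11): e=[6,30,0] → #  [on edge]
    (3,5)@(7, 11): e=[2,22,12] → #
    (4,5)@(9, 11): e=[-2,14,24] → ·
    (2,6)@(5, 13): e=[22,26,-12] → ·
    (3,6)@(7, 13): e=[18,18,0] → #  [on edge]
    (4,6)@(9, 13): e=[14,10,12] → #
    (5,6)@(11, 13): e=[10,2,24] → #
    (3,7)@(7, 15): e=[34,14,-12] → ·
    (4,7)@(9, 15): e=[30,6,0] → #  [on edge]
    (5,7)@(11, 15): e=[26,-2,12] → ·
    (5,8)@(11, 17): e=[42,-6,0] → ·  [on edge]
  covered (6 px):
    · · · · · ·
    · · · · · ·
    · · · · · ·
    · · · · · ·
    · · · · · ·
    · · # # · ·
    · · · # # #
    · · · · # ·
    · · · · · ·
    · · · · · ·
    · · · · · ·
    · · · · · ·
T1:
  2·area = 36
  edge (2, 4)→(4, 2): d=(2,-2) top-left  bias=+0
  edge (4, 2)→(10, 14): d=(6,12) right/bottom  bias=-1
  edge (10, 14)→(2, 4): d=(-8,-10) top-left  bias=+0
    (2,0)@(5, 1): e=[0,-18,54] → ·  [on edge]
    (1,1)@(3, 3): e=[0,18,18] → #  [on edge]
    (2,1)@(5, 3): e=[4,-6,38] → ·
    (0,2)@(1, 5): e=[0,54,-18] → ·  [on edge]
    (1,2)@(3, 5): e=[4,30,2] → #
    (2,2)@(5, 5): e=[8,6,22] → #
    (3,2)@(7, 5): e=[12,-18,42] → ·
    (1,3)@(3, 7): e=[8,42,-14] → ·
    (2,3)@(5, 7): e=[12,18,6] → #
    (3,3)@(7, 7): e=[16,-6,26] → ·
    (2,4)@(5, 9): e=[16,30,-10] → ·
    (3,4)@(7, 9): e=[20,6,10] → #
  covered (5 px):
    · · · · · ·
    · # · · · ·
    · # # · · ·
    · · # · · ·
    · · · # · ·
    · · · · · ·
    · · · · · ·
    · · · · · ·
    · · · · · ·
    · · · · · ·
    · · · · · ·
    · · · · · ·
T2:
  2·area = 50  (B↔C swapped to make it positive)
  edge (4, 2)→(9, 19): d=(5,17) right/bottom  bias=-1
  edge (9, 19)→(4, 12): d=(-5,-7) top-left  bias=+0
  edge (4, 12)→(4, 2): d=(0,-10) top-left  bias=+0
    (2,3)@(5, 7): e=[8,32,10] → #
    (3,3)@(7, 7): e=[-26,46,30] → ·
    (2,4)@(5, 9): e=[18,22,10] → #
    (3,4)@(7, 9): e=[-16,36,30] → ·
    (2,5)@(5, 11): e=[28,12,10] → #
    (3,5)@(7, 11): e=[-6,26,30] → ·
    (2,6)@(5, 13): e=[38,2,10] → #
    (3,6)@(7, 13): e=[4,16,30] → #
    (4,6)@(9, 13): e=[-30,30,50] → ·
    (2,7)@(5, 15): e=[48,-8,10] → ·
    (3,7)@(7, 15): e=[14,6,30] → #
    (4,7)@(9, 15): e=[-20,20,50] → ·
    (4,9)@(9, 19): e=[0,0,50] → ·  [on edge]
  covered (6 px):
    · · · · · ·
    · · · · · ·
    · · · · · ·
    · · # · · ·
    · · # · · ·
    · · # · · ·
    · · # # · ·
    · · · # · ·
    · · · · · ·
    · · · · · ·
    · · · · · ·
    · · · · · ·
T3:
  2·area = 16
  edge (1, 5)→(4, 16): d=(3,11) right/bottom  bias=-1
  edge (4, 16)→(2, 14): d=(-2,-2) top-left  bias=+0
  edge (2, 14)→(1, 5): d=(-1,-9) top-left  bias=+0
    (0,2)@(1, 5): e=[0,16,0] → ·  [on edge]
    (0,6)@(1, 13): e=[24,0,-8] → ·  [on edge]
    (1,6)@(3, 13): e=[2,4,10] → #
    (2,6)@(5, 13): e=[-20,8,28] → ·
    (1,7)@(3, 15): e=[8,0,8] → #  [on edge]
    (2,7)@(5, 15): e=[-14,4,26] → ·
    (1,8)@(3, 17): e=[14,-4,6] → ·
    (2,8)@(5, 17): e=[-8,0,24] → ·  [on edge]
    (3,9)@(7, 19): e=[-24,0,40] → ·  [on edge]
    (4,10)@(9, 21): e=[-40,0,56] → ·  [on edge]
    (1,11)@(3, 23): e=[32,-16,0] → ·  [on edge]
    (5,11)@(11, 23): e=[-56,0,72] → ·  [on edge]
  covered (2 px):
    · · · · · ·
    · · · · · ·
    · · · · · ·
    · · · · · ·
    · · · · · ·
    · · · · · ·
    · # · · · ·
    · # · · · ·
    · · · · · ·
    · · · · · ·
    · · · · · ·
    · · · · · ·

Final: 19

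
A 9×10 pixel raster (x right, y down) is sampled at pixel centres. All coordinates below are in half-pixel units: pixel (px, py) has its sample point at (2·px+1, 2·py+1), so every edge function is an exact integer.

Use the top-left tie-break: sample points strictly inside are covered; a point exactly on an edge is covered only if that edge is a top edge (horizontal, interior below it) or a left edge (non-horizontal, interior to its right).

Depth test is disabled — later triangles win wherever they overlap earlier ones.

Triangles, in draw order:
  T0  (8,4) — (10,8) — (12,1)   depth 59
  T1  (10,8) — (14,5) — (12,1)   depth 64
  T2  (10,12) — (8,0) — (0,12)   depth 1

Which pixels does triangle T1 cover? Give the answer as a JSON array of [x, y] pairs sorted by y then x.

T0:
  2·area = 22  (B↔C swapped to make it positive)
  edge (8, 4)→(12, 1): d=(4,-3) top-left  bias=+0
  edge (12, 1)→(10, 8): d=(-2,7) right/bottom  bias=-1
  edge (10, 8)→(8, 4): d=(-2,-4) top-left  bias=+0
    (5,1)@(11, 3): e=[5,3,14] → █
    (6,1)@(13, 3): e=[11,-11,22] → ·
    (4,2)@(9, 5): e=[7,13,2] → █
    (5,2)@(11, 5): e=[13,-1,10] → ·
    (4,3)@(9, 7): e=[15,9,-2] → ·
  covered (2 px):
    · · · · · · · · ·
    · · · · · █ · · ·
    · · · · █ · · · ·
    · · · · · · · · ·
    · · · · · · · · ·
    · · · · · · · · ·
    · · · · · · · · ·
    · · · · · · · · ·
    · · · · · · · · ·
    · · · · · · · · ·
T1:
  2·area = 22  (B↔C swapped to make it positive)
  edge (10, 8)→(12, 1): d=(2,-7) top-left  bias=+0
  edge (12, 1)→(14, 5): d=(2,4) right/bottom  bias=-1
  edge (14, 5)→(10, 8): d=(-4,3) right/bottom  bias=-1
    (6,1)@(13, 3): e=[11,0,11] → ·  [on edge]
    (5,2)@(11, 5): e=[1,12,9] → █
    (6,2)@(13, 5): e=[15,4,3] → █
    (7,2)@(15, 5): e=[29,-4,-3] → ·
    (5,3)@(11, 7): e=[5,16,1] → █
    (6,3)@(13, 7): e=[19,8,-5] → ·
    (7,3)@(15, 7): e=[33,0,-11] → ·  [on edge]
    (5,4)@(11, 9): e=[9,20,-7] → ·
    (8,5)@(17, 11): e=[55,0,-33] → ·  [on edge]
  covered (3 px):
    · · · · · · · · ·
    · · · · · · · · ·
    · · · · · █ █ · ·
    · · · · · █ · · ·
    · · · · · · · · ·
    · · · · · · · · ·
    · · · · · · · · ·
    · · · · · · · · ·
    · · · · · · · · ·
    · · · · · · · · ·
T2:
  2·area = 120  (B↔C swapped to make it positive)
  edge (10, 12)→(0, 12): d=(-10,0) right/bottom  bias=-1
  edge (0, 12)→(8, 0): d=(8,-12) top-left  bias=+0
  edge (8, 0)→(10, 12): d=(2,12) right/bottom  bias=-1
    (3,1)@(7, 3): e=[90,12,18] → █
    (4,1)@(9, 3): e=[90,36,-6] → ·
    (2,2)@(5, 5): e=[70,4,46] → █
    (4,2)@(9, 5): e=[70,52,-2] → ·
    (2,3)@(5, 7): e=[50,20,50] → █
    (4,3)@(9, 7): e=[50,68,2] → █
    (5,3)@(11, 7): e=[50,92,-22] → ·
    (1,4)@(3, 9): e=[30,12,78] → █
    (5,4)@(11, 9): e=[30,108,-18] → ·
    (0,5)@(1, 11): e=[10,4,106] → █
    (5,5)@(11, 11): e=[10,124,-14] → ·
    (0,6)@(1, 13): e=[-10,20,110] → ·
  covered (15 px):
    · · · · · · · · ·
    · · · █ · · · · ·
    · · █ █ · · · · ·
    · · █ █ █ · · · ·
    · █ █ █ █ · · · ·
    █ █ █ █ █ · · · ·
    · · · · · · · · ·
    · · · · · · · · ·
    · · · · · · · · ·
    · · · · · · · · ·

Result: [[5,2],[6,2],[5,3]]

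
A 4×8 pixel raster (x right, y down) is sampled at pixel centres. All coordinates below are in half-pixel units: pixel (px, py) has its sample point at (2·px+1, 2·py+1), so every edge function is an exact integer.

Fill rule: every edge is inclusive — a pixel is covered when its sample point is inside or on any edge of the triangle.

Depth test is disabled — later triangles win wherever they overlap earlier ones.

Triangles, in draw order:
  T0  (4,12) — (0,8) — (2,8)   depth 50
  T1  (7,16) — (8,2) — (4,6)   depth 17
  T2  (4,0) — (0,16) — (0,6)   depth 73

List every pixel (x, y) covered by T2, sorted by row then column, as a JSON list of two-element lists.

T0:
  2·area = 8
  edge (4, 12)→(0, 8): d=(-4,-4) inclusive
  edge (0, 8)→(2, 8): d=(2,0) inclusive
  edge (2, 8)→(4, 12): d=(2,4) inclusive
    (0,4)@(1, 9): e=[0,2,6] → #  [on edge]
    (1,4)@(3, 9): e=[8,2,-2] → ·
    (0,5)@(1, 11): e=[-8,6,10] → ·
    (1,5)@(3, 11): e=[0,6,2] → #  [on edge]
    (2,5)@(5, 11): e=[8,6,-6] → ·
    (1,6)@(3, 13): e=[-8,10,6] → ·
    (2,6)@(5, 13): e=[0,10,-2] → ·  [on edge]
    (3,7)@(7, 15): e=[0,14,-6] → ·  [on edge]
  covered (2 px):
    · · · ·
    · · · ·
    · · · ·
    · · · ·
    # · · ·
    · # · ·
    · · · ·
    · · · ·
T1:
  2·area = 52  (B↔C swapped to make it positive)
  edge (7, 16)→(4, 6): d=(-3,-10) inclusive
  edge (4, 6)→(8, 2): d=(4,-4) inclusive
  edge (8, 2)→(7, 16): d=(-1,14) inclusive
    (3,1)@(7, 3): e=[39,0,13] → #  [on edge]
    (2,2)@(5, 5): e=[13,0,39] → #  [on edge]
    (1,3)@(3, 7): e=[-13,0,65] → ·  [on edge]
    (2,3)@(5, 7): e=[7,8,37] → #
    (0,4)@(1, 9): e=[-39,0,91] → ·  [on edge]
    (2,4)@(5, 9): e=[1,16,35] → #
    (2,5)@(5, 11): e=[-5,24,33] → ·
    (3,5)@(7, 11): e=[15,32,5] → #
    (3,6)@(7, 13): e=[9,40,3] → #
    (3,7)@(7, 15): e=[3,48,1] → #
  covered (10 px):
    · · · ·
    · · · #
    · · # #
    · · # #
    · · # #
    · · · #
    · · · #
    · · · #
T2:
  2·area = 40
  edge (4, 0)→(0, 16): d=(-4,16) inclusive
  edge (0, 16)→(0, 6): d=(0,-10) inclusive
  edge (0, 6)→(4, 0): d=(4,-6) inclusive
    (1,1)@(3, 3): e=[4,30,6] → #
    (2,1)@(5, 3): e=[-28,50,18] → ·
    (0,2)@(1, 5): e=[28,10,2] → #
    (1,2)@(3, 5): e=[-4,30,14] → ·
    (0,3)@(1, 7): e=[20,10,10] → #
    (1,3)@(3, 7): e=[-12,30,22] → ·
    (0,4)@(1, 9): e=[12,10,18] → #
    (1,4)@(3, 9): e=[-20,30,30] → ·
    (0,5)@(1, 11): e=[4,10,26] → #
    (1,5)@(3, 11): e=[-28,30,38] → ·
    (0,6)@(1, 13): e=[-4,10,34] → ·
  covered (5 px):
    · · · ·
    · # · ·
    # · · ·
    # · · ·
    # · · ·
    # · · ·
    · · · ·
    · · · ·

Answer: [[1,1],[0,2],[0,3],[0,4],[0,5]]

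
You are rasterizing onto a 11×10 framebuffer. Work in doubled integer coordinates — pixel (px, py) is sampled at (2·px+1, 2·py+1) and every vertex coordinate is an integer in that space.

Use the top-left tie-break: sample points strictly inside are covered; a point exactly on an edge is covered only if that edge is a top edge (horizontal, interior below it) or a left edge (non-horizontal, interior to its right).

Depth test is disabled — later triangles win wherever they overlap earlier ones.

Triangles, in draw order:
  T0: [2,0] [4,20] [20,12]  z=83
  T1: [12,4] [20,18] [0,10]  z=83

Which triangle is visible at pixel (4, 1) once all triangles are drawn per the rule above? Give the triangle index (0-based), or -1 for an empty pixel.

T0:
  2·area = 336  (B↔C swapped to make it positive)
  edge (2, 0)→(20, 12): d=(18,12) right/bottom  bias=-1
  edge (20, 12)→(4, 20): d=(-16,8) right/bottom  bias=-1
  edge (4, 20)→(2, 0): d=(-2,-20) top-left  bias=+0
    (1,0)@(3, 1): e=[6,312,18] → X
    (2,0)@(5, 1): e=[-18,296,58] → .
    (1,1)@(3, 3): e=[42,280,14] → X
    (2,1)@(5, 3): e=[18,264,54] → X
    (3,1)@(7, 3): e=[-6,248,94] → .
    (1,2)@(3, 5): e=[78,248,10] → X
    (3,2)@(7, 5): e=[30,216,90] → X
    (4,2)@(9, 5): e=[6,200,130] → X
    (5,2)@(11, 5): e=[-18,184,170] → .
    (1,3)@(3, 7): e=[114,216,6] → X
    (5,3)@(11, 7): e=[18,152,166] → X
    (6,3)@(13, 7): e=[-6,136,206] → .
  covered (42 px):
    . X . . . . . . . . .
    . X X . . . . . . . .
    . X X X X . . . . . .
    . X X X X X . . . . .
    . X X X X X X X . . .
    . . X X X X X X X . .
    . . X X X X X X X . .
    . . X X X X X . . . .
    . . X X X . . . . . .
    . . X . . . . . . . .
T1:
  2·area = 216
  edge (12, 4)→(20, 18): d=(8,14) right/bottom  bias=-1
  edge (20, 18)→(0, 10): d=(-20,-8) top-left  bias=+0
  edge (0, 10)→(12, 4): d=(12,-6) top-left  bias=+0
    (5,2)@(11, 5): e=[22,188,6] → X
    (6,2)@(13, 5): e=[-6,204,18] → .
    (3,3)@(7, 7): e=[94,116,6] → X
    (4,3)@(9, 7): e=[66,132,18] → X
    (6,3)@(13, 7): e=[10,164,42] → X
    (7,3)@(15, 7): e=[-18,180,54] → .
    (1,4)@(3, 9): e=[166,44,6] → X
    (2,4)@(5, 9): e=[138,60,18] → X
    (7,4)@(15, 9): e=[-2,140,78] → .
    (1,5)@(3, 11): e=[182,4,30] → X
    (7,5)@(15, 11): e=[14,100,102] → X
    (8,5)@(17, 11): e=[-14,116,114] → .
  covered (27 px):
    . . . . . . . . . . .
    . . . . . . . . . . .
    . . . . . X . . . . .
    . . . X X X X . . . .
    . X X X X X X . . . .
    . X X X X X X X . . .
    . . . . X X X X X . .
    . . . . . . X X X . .
    . . . . . . . . . X .
    . . . . . . . . . . .

Z-buffer (winner per pixel, '.' = empty):
  . 0 . . . . . . . . .
  . 0 0 . . . . . . . .
  . 0 0 0 0 1 . . . . .
  . 0 0 1 1 1 1 . . . .
  . 1 1 1 1 1 1 0 . . .
  . 1 1 1 1 1 1 1 0 . .
  . . 0 0 1 1 1 1 1 . .
  . . 0 0 0 0 1 1 1 . .
  . . 0 0 0 . . . . 1 .
  . . 0 . . . . . . . .

Answer: -1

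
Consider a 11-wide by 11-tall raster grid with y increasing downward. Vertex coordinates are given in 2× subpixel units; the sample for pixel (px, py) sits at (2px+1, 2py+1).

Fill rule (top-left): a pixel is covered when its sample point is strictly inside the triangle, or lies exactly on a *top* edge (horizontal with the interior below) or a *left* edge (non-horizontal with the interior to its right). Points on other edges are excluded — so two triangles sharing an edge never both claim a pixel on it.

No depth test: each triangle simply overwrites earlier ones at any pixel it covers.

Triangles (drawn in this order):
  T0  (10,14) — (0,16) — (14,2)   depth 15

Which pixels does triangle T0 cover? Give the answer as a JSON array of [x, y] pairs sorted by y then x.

T0:
  2·area = 112
  edge (10, 14)→(0, 16): d=(-10,2) right/bottom  bias=-1
  edge (0, 16)→(14, 2): d=(14,-14) top-left  bias=+0
  edge (14, 2)→(10, 14): d=(-4,12) right/bottom  bias=-1
    (7,0)@(15, 1): e=[120,0,-8] → ·  [on edge]
    (6,1)@(13, 3): e=[104,0,8] → #  [on edge]
    (7,1)@(15, 3): e=[100,28,-16] → ·
    (5,2)@(11, 5): e=[88,0,24] → #  [on edge]
    (6,2)@(13, 5): e=[84,28,0] → ·  [on edge]
    (4,3)@(9, 7): e=[72,0,40] → #  [on edge]
    (6,3)@(13, 7): e=[64,56,-8] → ·
    (3,4)@(7, 9): e=[56,0,56] → #  [on edge]
    (6,4)@(13, 9): e=[44,84,-16] → ·
    (2,5)@(5, 11): e=[40,0,72] → #  [on edge]
    (5,5)@(11, 11): e=[28,84,0] → ·  [on edge]
    (1,6)@(3, 13): e=[24,0,88] → #  [on edge]
    (7,6)@(15, 13): e=[0,168,-56] → ·  [on edge]
    (0,7)@(1, 15): e=[8,0,104] → #  [on edge]
    (2,7)@(5, 15): e=[0,56,56] → ·  [on edge]
    (4,8)@(9, 17): e=[-28,140,0] → ·  [on edge]
  covered (16 px):
    · · · · · · · · · · ·
    · · · · · · # · · · ·
    · · · · · # · · · · ·
    · · · · # # · · · · ·
    · · · # # # · · · · ·
    · · # # # · · · · · ·
    · # # # # · · · · · ·
    # # · · · · · · · · ·
    · · · · · · · · · · ·
    · · · · · · · · · · ·
    · · · · · · · · · · ·

Answer: [[6,1],[5,2],[4,3],[5,3],[3,4],[4,4],[5,4],[2,5],[3,5],[4,5],[1,6],[2,6],[3,6],[4,6],[0,7],[1,7]]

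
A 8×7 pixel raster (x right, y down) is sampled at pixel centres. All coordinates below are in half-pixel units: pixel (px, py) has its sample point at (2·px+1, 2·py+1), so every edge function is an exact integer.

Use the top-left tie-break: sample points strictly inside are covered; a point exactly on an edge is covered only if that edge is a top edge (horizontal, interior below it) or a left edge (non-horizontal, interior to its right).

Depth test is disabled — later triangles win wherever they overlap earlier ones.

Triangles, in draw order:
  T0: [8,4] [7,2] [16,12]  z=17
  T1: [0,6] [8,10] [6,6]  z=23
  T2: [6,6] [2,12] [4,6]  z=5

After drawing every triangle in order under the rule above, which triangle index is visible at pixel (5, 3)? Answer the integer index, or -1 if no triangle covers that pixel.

T0:
  2·area = 8
  edge (8, 4)→(7, 2): d=(-1,-2) top-left  bias=+0
  edge (7, 2)→(16, 12): d=(9,10) right/bottom  bias=-1
  edge (16, 12)→(8, 4): d=(-8,-8) top-left  bias=+0
    (2,0)@(5, 1): e=[-3,11,0] → ·  [on edge]
    (3,1)@(7, 3): e=[-1,9,0] → ·  [on edge]
    (4,2)@(9, 5): e=[1,7,0] → █  [on edge]
    (5,2)@(11, 5): e=[5,-13,16] → ·
    (4,3)@(9, 7): e=[-1,25,-16] → ·
    (5,3)@(11, 7): e=[3,5,0] → █  [on edge]
    (6,3)@(13, 7): e=[7,-15,16] → ·
    (5,4)@(11, 9): e=[1,23,-16] → ·
    (6,4)@(13, 9): e=[5,3,0] → █  [on edge]
    (7,4)@(15, 9): e=[9,-17,16] → ·
    (6,5)@(13, 11): e=[3,21,-16] → ·
    (7,5)@(15, 11): e=[7,1,0] → █  [on edge]
  covered (4 px):
    · · · · · · · ·
    · · · · · · · ·
    · · · · █ · · ·
    · · · · · █ · ·
    · · · · · · █ ·
    · · · · · · · █
    · · · · · · · ·
T1:
  2·area = 24  (B↔C swapped to make it positive)
  edge (0, 6)→(6, 6): d=(6,0) top-left  bias=+0
  edge (6, 6)→(8, 10): d=(2,4) right/bottom  bias=-1
  edge (8, 10)→(0, 6): d=(-8,-4) top-left  bias=+0
    (1,3)@(3, 7): e=[6,14,4] → █
    (2,3)@(5, 7): e=[6,6,12] → █
    (3,3)@(7, 7): e=[6,-2,20] → ·
    (1,4)@(3, 9): e=[18,18,-12] → ·
    (2,4)@(5, 9): e=[18,10,-4] → ·
    (3,4)@(7, 9): e=[18,2,4] → █
    (4,4)@(9, 9): e=[18,-6,12] → ·
    (3,5)@(7, 11): e=[30,6,-12] → ·
  covered (3 px):
    · · · · · · · ·
    · · · · · · · ·
    · · · · · · · ·
    · █ █ · · · · ·
    · · · █ · · · ·
    · · · · · · · ·
    · · · · · · · ·
T2:
  2·area = 12
  edge (6, 6)→(2, 12): d=(-4,6) right/bottom  bias=-1
  edge (2, 12)→(4, 6): d=(2,-6) top-left  bias=+0
  edge (4, 6)→(6, 6): d=(2,0) top-left  bias=+0
    (2,1)@(5, 3): e=[18,0,-6] → ·  [on edge]
    (2,3)@(5, 7): e=[2,8,2] → █
    (3,3)@(7, 7): e=[-10,20,2] → ·
    (1,4)@(3, 9): e=[6,0,6] → █  [on edge]
    (2,4)@(5, 9): e=[-6,12,6] → ·
    (1,5)@(3, 11): e=[-2,4,10] → ·
  covered (2 px):
    · · · · · · · ·
    · · · · · · · ·
    · · · · · · · ·
    · · █ · · · · ·
    · █ · · · · · ·
    · · · · · · · ·
    · · · · · · · ·

Z-buffer (winner per pixel, '.' = empty):
  . . . . . . . .
  . . . . . . . .
  . . . . 0 . . .
  . 1 2 . . 0 . .
  . 2 . 1 . . 0 .
  . . . . . . . 0
  . . . . . . . .

Answer: 0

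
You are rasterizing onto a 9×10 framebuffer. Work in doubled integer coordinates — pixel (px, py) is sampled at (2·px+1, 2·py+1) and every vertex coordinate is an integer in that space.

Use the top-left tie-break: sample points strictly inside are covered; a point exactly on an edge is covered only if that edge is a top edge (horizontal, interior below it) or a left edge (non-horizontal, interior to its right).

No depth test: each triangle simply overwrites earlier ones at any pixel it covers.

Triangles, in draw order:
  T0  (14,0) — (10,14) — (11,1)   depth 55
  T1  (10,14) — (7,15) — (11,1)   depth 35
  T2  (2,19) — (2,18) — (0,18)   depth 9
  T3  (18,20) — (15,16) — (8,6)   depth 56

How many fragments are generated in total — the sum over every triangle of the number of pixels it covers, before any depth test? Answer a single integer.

T0:
  2·area = 38
  edge (14, 0)→(10, 14): d=(-4,14) right/bottom  bias=-1
  edge (10, 14)→(11, 1): d=(1,-13) top-left  bias=+0
  edge (11, 1)→(14, 0): d=(3,-1) top-left  bias=+0
    (5,0)@(11, 1): e=[38,0,0] → █  [on edge]
    (6,0)@(13, 1): e=[10,26,2] → █
    (7,0)@(15, 1): e=[-18,52,4] → ·
    (2,1)@(5, 3): e=[114,-76,0] → ·  [on edge]
    (5,1)@(11, 3): e=[30,2,6] → █
    (7,1)@(15, 3): e=[-26,54,10] → ·
    (5,2)@(11, 5): e=[22,4,12] → █
    (6,2)@(13, 5): e=[-6,30,14] → ·
    (5,3)@(11, 7): e=[14,6,18] → █
    (6,3)@(13, 7): e=[-14,32,20] → ·
    (5,4)@(11, 9): e=[6,8,24] → █
    (6,4)@(13, 9): e=[-22,34,26] → ·
  covered (7 px):
    · · · · · █ █ · ·
    · · · · · █ █ · ·
    · · · · · █ · · ·
    · · · · · █ · · ·
    · · · · · █ · · ·
    · · · · · · · · ·
    · · · · · · · · ·
    · · · · · · · · ·
    · · · · · · · · ·
    · · · · · · · · ·
T1:
  2·area = 38
  edge (10, 14)→(7, 15): d=(-3,1) right/bottom  bias=-1
  edge (7, 15)→(11, 1): d=(4,-14) top-left  bias=+0
  edge (11, 1)→(10, 14): d=(-1,13) right/bottom  bias=-1
    (5,0)@(11, 1): e=[38,0,0] → ·  [on edge]
    (4,4)@(9, 9): e=[16,4,18] → █
    (5,4)@(11, 9): e=[14,32,-8] → ·
    (4,5)@(9, 11): e=[10,12,16] → █
    (5,5)@(11, 11): e=[8,40,-10] → ·
    (4,6)@(9, 13): e=[4,20,14] → █
    (5,6)@(11, 13): e=[2,48,-12] → ·
    (6,6)@(13, 13): e=[0,76,-38] → ·  [on edge]
    (3,7)@(7, 15): e=[0,0,38] → ·  [on edge]
    (4,7)@(9, 15): e=[-2,28,12] → ·
    (0,8)@(1, 17): e=[0,-76,114] → ·  [on edge]
  covered (3 px):
    · · · · · · · · ·
    · · · · · · · · ·
    · · · · · · · · ·
    · · · · · · · · ·
    · · · · █ · · · ·
    · · · · █ · · · ·
    · · · · █ · · · ·
    · · · · · · · · ·
    · · · · · · · · ·
    · · · · · · · · ·
T2:
  2·area = 2  (B↔C swapped to make it positive)
  edge (2, 19)→(0, 18): d=(-2,-1) top-left  bias=+0
  edge (0, 18)→(2, 18): d=(2,0) top-left  bias=+0
  edge (2, 18)→(2, 19): d=(0,1) right/bottom  bias=-1
  covered (0 px):
    · · · · · · · · ·
    · · · · · · · · ·
    · · · · · · · · ·
    · · · · · · · · ·
    · · · · · · · · ·
    · · · · · · · · ·
    · · · · · · · · ·
    · · · · · · · · ·
    · · · · · · · · ·
    · · · · · · · · ·
T3:
  2·area = 2
  edge (18, 20)→(15, 16): d=(-3,-4) top-left  bias=+0
  edge (15, 16)→(8, 6): d=(-7,-10) top-left  bias=+0
  edge (8, 6)→(18, 20): d=(10,14) right/bottom  bias=-1
    (6,6)@(13, 13): e=[1,1,0] → ·  [on edge]
  covered (0 px):
    · · · · · · · · ·
    · · · · · · · · ·
    · · · · · · · · ·
    · · · · · · · · ·
    · · · · · · · · ·
    · · · · · · · · ·
    · · · · · · · · ·
    · · · · · · · · ·
    · · · · · · · · ·
    · · · · · · · · ·

Result: 10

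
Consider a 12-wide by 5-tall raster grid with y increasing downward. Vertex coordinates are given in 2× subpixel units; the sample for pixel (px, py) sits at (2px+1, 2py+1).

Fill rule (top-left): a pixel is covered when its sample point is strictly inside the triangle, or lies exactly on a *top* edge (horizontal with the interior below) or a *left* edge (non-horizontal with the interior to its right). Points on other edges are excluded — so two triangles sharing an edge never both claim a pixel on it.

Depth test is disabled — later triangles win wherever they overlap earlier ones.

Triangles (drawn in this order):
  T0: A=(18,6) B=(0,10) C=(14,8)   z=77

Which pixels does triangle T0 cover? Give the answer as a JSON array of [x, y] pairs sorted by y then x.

T0:
  2·area = 20  (B↔C swapped to make it positive)
  edge (18, 6)→(14, 8): d=(-4,2) right/bottom  bias=-1
  edge (14, 8)→(0, 10): d=(-14,2) right/bottom  bias=-1
  edge (0, 10)→(18, 6): d=(18,-4) top-left  bias=+0
    (7,3)@(15, 7): e=[2,12,6] → #
    (8,3)@(17, 7): e=[-2,8,14] → ·
    (10,3)@(21, 7): e=[-10,0,30] → ·  [on edge]
    (2,4)@(5, 9): e=[14,4,2] → #
    (3,4)@(7, 9): e=[10,0,10] → ·  [on edge]
    (7,4)@(15, 9): e=[-6,-16,42] → ·
  covered (2 px):
    · · · · · · · · · · · ·
    · · · · · · · · · · · ·
    · · · · · · · · · · · ·
    · · · · · · · # · · · ·
    · · # · · · · · · · · ·

Answer: [[7,3],[2,4]]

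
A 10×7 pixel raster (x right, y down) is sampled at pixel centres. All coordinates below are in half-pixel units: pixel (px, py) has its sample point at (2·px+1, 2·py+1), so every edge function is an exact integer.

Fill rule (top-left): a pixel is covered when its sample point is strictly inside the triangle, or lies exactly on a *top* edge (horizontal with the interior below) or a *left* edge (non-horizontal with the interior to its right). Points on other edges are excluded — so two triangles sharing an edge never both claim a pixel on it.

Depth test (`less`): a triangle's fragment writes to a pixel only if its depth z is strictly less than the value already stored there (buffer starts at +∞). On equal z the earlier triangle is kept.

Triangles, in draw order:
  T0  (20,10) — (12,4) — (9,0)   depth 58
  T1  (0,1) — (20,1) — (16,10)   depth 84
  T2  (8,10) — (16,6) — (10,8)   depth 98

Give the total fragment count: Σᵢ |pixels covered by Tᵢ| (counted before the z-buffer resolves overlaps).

T0:
  2·area = 14
  edge (20, 10)→(12, 4): d=(-8,-6) top-left  bias=+0
  edge (12, 4)→(9, 0): d=(-3,-4) top-left  bias=+0
  edge (9, 0)→(20, 10): d=(11,10) right/bottom  bias=-1
  covered (0 px):
    · · · · · · · · · ·
    · · · · · · · · · ·
    · · · · · · · · · ·
    · · · · · · · · · ·
    · · · · · · · · · ·
    · · · · · · · · · ·
    · · · · · · · · · ·
T1:
  2·area = 180
  edge (0, 1)→(20, 1): d=(20,0) top-left  bias=+0
  edge (20, 1)→(16, 10): d=(-4,9) right/bottom  bias=-1
  edge (16, 10)→(0, 1): d=(-16,-9) top-left  bias=+0
    (0,0)@(1, 1): e=[0,171,9] → #  [on edge]
    (1,0)@(3, 1): e=[0,153,27] → #  [on edge]
    (2,0)@(5, 1): e=[0,135,45] → #  [on edge]
    (3,0)@(7, 1): e=[0,117,63] → #  [on edge]
    (4,0)@(9, 1): e=[0,99,81] → #  [on edge]
    (5,0)@(11, 1): e=[0,81,99] → #  [on edge]
    (6,0)@(13, 1): e=[0,63,117] → #  [on edge]
    (7,0)@(15, 1): e=[0,45,135] → #  [on edge]
    (8,0)@(17, 1): e=[0,27,153] → #  [on edge]
    (9,0)@(19, 1): e=[0,9,171] → #  [on edge]
    (0,1)@(1, 3): e=[40,163,-23] → ·
    (1,1)@(3, 3): e=[40,145,-5] → ·
  covered (28 px):
    # # # # # # # # # #
    · · # # # # # # # #
    · · · · # # # # # ·
    · · · · · # # # # ·
    · · · · · · · # · ·
    · · · · · · · · · ·
    · · · · · · · · · ·
T2:
  2·area = 8  (B↔C swapped to make it positive)
  edge (8, 10)→(10, 8): d=(2,-2) top-left  bias=+0
  edge (10, 8)→(16, 6): d=(6,-2) top-left  bias=+0
  edge (16, 6)→(8, 10): d=(-8,4) right/bottom  bias=-1
    (8,0)@(17, 1): e=[0,-28,36] → ·  [on edge]
    (7,1)@(15, 3): e=[0,-20,28] → ·  [on edge]
    (6,2)@(13, 5): e=[0,-12,20] → ·  [on edge]
    (9,2)@(19, 5): e=[12,0,-4] → ·  [on edge]
    (5,3)@(11, 7): e=[0,-4,12] → ·  [on edge]
    (6,3)@(13, 7): e=[4,0,4] → #  [on edge]
    (7,3)@(15, 7): e=[8,4,-4] → ·
    (3,4)@(7, 9): e=[-4,0,12] → ·  [on edge]
    (4,4)@(9, 9): e=[0,4,4] → #  [on edge]
    (5,4)@(11, 9): e=[4,8,-4] → ·
    (6,4)@(13, 9): e=[8,12,-12] → ·
    (0,5)@(1, 11): e=[-12,0,20] → ·  [on edge]
    (3,5)@(7, 11): e=[0,12,-4] → ·  [on edge]
    (2,6)@(5, 13): e=[0,20,-12] → ·  [on edge]
  covered (2 px):
    · · · · · · · · · ·
    · · · · · · · · · ·
    · · · · · · · · · ·
    · · · · · · # · · ·
    · · · · # · · · · ·
    · · · · · · · · · ·
    · · · · · · · · · ·

Final: 30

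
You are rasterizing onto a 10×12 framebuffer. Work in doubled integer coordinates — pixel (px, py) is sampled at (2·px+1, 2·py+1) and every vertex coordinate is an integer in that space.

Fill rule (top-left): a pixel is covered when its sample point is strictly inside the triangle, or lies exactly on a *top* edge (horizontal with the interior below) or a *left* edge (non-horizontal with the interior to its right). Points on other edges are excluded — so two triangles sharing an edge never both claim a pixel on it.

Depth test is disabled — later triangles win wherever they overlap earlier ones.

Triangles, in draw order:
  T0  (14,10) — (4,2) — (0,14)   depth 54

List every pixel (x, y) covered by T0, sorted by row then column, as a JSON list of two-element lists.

T0:
  2·area = 152  (B↔C swapped to make it positive)
  edge (14, 10)→(0, 14): d=(-14,4) right/bottom  bias=-1
  edge (0, 14)→(4, 2): d=(4,-12) top-left  bias=+0
  edge (4, 2)→(14, 10): d=(10,8) right/bottom  bias=-1
    (2,1)@(5, 3): e=[134,16,2] → █
    (3,1)@(7, 3): e=[126,40,-14] → ·
    (1,2)@(3, 5): e=[114,0,38] → █  [on edge]
    (3,2)@(7, 5): e=[98,48,6] → █
    (4,2)@(9, 5): e=[90,72,-10] → ·
    (1,3)@(3, 7): e=[86,8,58] → █
    (4,3)@(9, 7): e=[62,80,10] → █
    (5,3)@(11, 7): e=[54,104,-6] → ·
    (1,4)@(3, 9): e=[58,16,78] → █
    (5,4)@(11, 9): e=[26,112,14] → █
    (6,4)@(13, 9): e=[18,136,-2] → ·
    (0,5)@(1, 11): e=[38,0,114] → █  [on edge]
  covered (20 px):
    · · · · · · · · · ·
    · · █ · · · · · · ·
    · █ █ █ · · · · · ·
    · █ █ █ █ · · · · ·
    · █ █ █ █ █ · · · ·
    █ █ █ █ █ · · · · ·
    █ █ · · · · · · · ·
    · · · · · · · · · ·
    · · · · · · · · · ·
    · · · · · · · · · ·
    · · · · · · · · · ·
    · · · · · · · · · ·

Result: [[2,1],[1,2],[2,2],[3,2],[1,3],[2,3],[3,3],[4,3],[1,4],[2,4],[3,4],[4,4],[5,4],[0,5],[1,5],[2,5],[3,5],[4,5],[0,6],[1,6]]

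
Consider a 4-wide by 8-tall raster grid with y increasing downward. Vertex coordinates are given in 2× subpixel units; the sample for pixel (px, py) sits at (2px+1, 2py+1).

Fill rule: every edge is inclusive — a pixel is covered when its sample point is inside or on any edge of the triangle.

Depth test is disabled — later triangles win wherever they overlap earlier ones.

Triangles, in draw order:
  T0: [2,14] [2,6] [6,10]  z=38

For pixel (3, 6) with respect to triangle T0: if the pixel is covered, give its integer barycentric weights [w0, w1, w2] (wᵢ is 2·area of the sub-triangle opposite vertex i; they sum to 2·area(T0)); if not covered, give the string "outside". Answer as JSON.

T0:
  2·area = 32
  edge (2, 14)→(2, 6): d=(0,-8) inclusive
  edge (2, 6)→(6, 10): d=(4,4) inclusive
  edge (6, 10)→(2, 14): d=(-4,4) inclusive
    (0,2)@(1, 5): e=[-8,0,40] → ·  [on edge]
    (1,3)@(3, 7): e=[8,0,24] → #  [on edge]
    (2,3)@(5, 7): e=[24,-8,16] → ·
    (1,4)@(3, 9): e=[8,8,16] → #
    (2,4)@(5, 9): e=[24,0,8] → #  [on edge]
    (3,4)@(7, 9): e=[40,-8,0] → ·  [on edge]
    (1,5)@(3, 11): e=[8,16,8] → #
    (2,5)@(5, 11): e=[24,8,0] → #  [on edge]
    (3,5)@(7, 11): e=[40,0,-8] → ·  [on edge]
    (1,6)@(3, 13): e=[8,24,0] → #  [on edge]
    (2,6)@(5, 13): e=[24,16,-8] → ·
    (0,7)@(1, 15): e=[-8,40,0] → ·  [on edge]
  covered (6 px):
    · · · ·
    · · · ·
    · · · ·
    · # · ·
    · # # ·
    · # # ·
    · # · ·
    · · · ·

Answer: "outside"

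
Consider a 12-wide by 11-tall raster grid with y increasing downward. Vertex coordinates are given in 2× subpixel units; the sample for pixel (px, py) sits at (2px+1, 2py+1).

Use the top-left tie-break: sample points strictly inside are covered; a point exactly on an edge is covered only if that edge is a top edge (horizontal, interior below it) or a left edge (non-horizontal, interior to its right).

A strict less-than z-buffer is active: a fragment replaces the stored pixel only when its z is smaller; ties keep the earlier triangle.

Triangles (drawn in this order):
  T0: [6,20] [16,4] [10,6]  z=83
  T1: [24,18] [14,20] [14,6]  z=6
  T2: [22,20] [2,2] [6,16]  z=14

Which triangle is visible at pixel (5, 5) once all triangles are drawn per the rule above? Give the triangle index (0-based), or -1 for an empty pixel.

T0:
  2·area = 76  (B↔C swapped to make it positive)
  edge (6, 20)→(10, 6): d=(4,-14) top-left  bias=+0
  edge (10, 6)→(16, 4): d=(6,-2) top-left  bias=+0
  edge (16, 4)→(6, 20): d=(-10,16) right/bottom  bias=-1
    (9,1)@(19, 3): e=[114,0,-38] → ·  [on edge]
    (6,2)@(13, 5): e=[38,0,38] → #  [on edge]
    (7,2)@(15, 5): e=[66,4,6] → #
    (8,2)@(17, 5): e=[94,8,-26] → ·
    (3,3)@(7, 7): e=[-38,0,114] → ·  [on edge]
    (5,3)@(11, 7): e=[18,8,50] → #
    (7,3)@(15, 7): e=[74,16,-14] → ·
    (0,4)@(1, 9): e=[-114,0,190] → ·  [on edge]
    (5,4)@(11, 9): e=[26,20,30] → #
    (6,4)@(13, 9): e=[54,24,-2] → ·
    (4,5)@(9, 11): e=[6,28,42] → #
    (6,5)@(13, 11): e=[62,36,-22] → ·
  covered (10 px):
    · · · · · · · · · · · ·
    · · · · · · · · · · · ·
    · · · · · · # # · · · ·
    · · · · · # # · · · · ·
    · · · · · # · · · · · ·
    · · · · # # · · · · · ·
    · · · · # · · · · · · ·
    · · · · # · · · · · · ·
    · · · # · · · · · · · ·
    · · · · · · · · · · · ·
    · · · · · · · · · · · ·
T1:
  2·area = 140
  edge (24, 18)→(14, 20): d=(-10,2) right/bottom  bias=-1
  edge (14, 20)→(14, 6): d=(0,-14) top-left  bias=+0
  edge (14, 6)→(24, 18): d=(10,12) right/bottom  bias=-1
    (7,4)@(15, 9): e=[108,14,18] → #
    (8,4)@(17, 9): e=[104,42,-6] → ·
    (7,5)@(15, 11): e=[88,14,38] → #
    (8,5)@(17, 11): e=[84,42,14] → #
    (9,5)@(19, 11): e=[80,70,-10] → ·
    (7,6)@(15, 13): e=[68,14,58] → #
    (9,6)@(19, 13): e=[60,70,10] → #
    (10,6)@(21, 13): e=[56,98,-14] → ·
    (7,7)@(15, 15): e=[48,14,78] → #
    (10,7)@(21, 15): e=[36,98,6] → #
    (11,7)@(23, 15): e=[32,126,-18] → ·
    (7,8)@(15, 17): e=[28,14,98] → #
    (9,9)@(19, 19): e=[0,70,70] → ·  [on edge]
    (4,10)@(9, 21): e=[0,-70,210] → ·  [on edge]
  covered (17 px):
    · · · · · · · · · · · ·
    · · · · · · · · · · · ·
    · · · · · · · · · · · ·
    · · · · · · · · · · · ·
    · · · · · · · # · · · ·
    · · · · · · · # # · · ·
    · · · · · · · # # # · ·
    · · · · · · · # # # # ·
    · · · · · · · # # # # #
    · · · · · · · # # · · ·
    · · · · · · · · · · · ·
T2:
  2·area = 208  (B↔C swapped to make it positive)
  edge (22, 20)→(6, 16): d=(-16,-4) top-left  bias=+0
  edge (6, 16)→(2, 2): d=(-4,-14) top-left  bias=+0
  edge (2, 2)→(22, 20): d=(20,18) right/bottom  bias=-1
    (1,1)@(3, 3): e=[196,10,2] → #
    (2,1)@(5, 3): e=[204,38,-34] → ·
    (1,2)@(3, 5): e=[164,2,42] → #
    (2,2)@(5, 5): e=[172,30,6] → #
    (3,2)@(7, 5): e=[180,58,-30] → ·
    (1,3)@(3, 7): e=[132,-6,82] → ·
    (2,3)@(5, 7): e=[140,22,46] → #
    (3,3)@(7, 7): e=[148,50,10] → #
    (4,3)@(9, 7): e=[156,78,-26] → ·
    (2,4)@(5, 9): e=[108,14,86] → #
    (4,4)@(9, 9): e=[124,70,14] → #
    (5,4)@(11, 9): e=[132,98,-22] → ·
  covered (26 px):
    · · · · · · · · · · · ·
    · # · · · · · · · · · ·
    · # # · · · · · · · · ·
    · · # # · · · · · · · ·
    · · # # # · · · · · · ·
    · · # # # # · · · · · ·
    · · · # # # # · · · · ·
    · · · # # # # # · · · ·
    · · · · · # # # # · · ·
    · · · · · · · · · # · ·
    · · · · · · · · · · · ·

Z-buffer (winner per pixel, '.' = empty):
  . . . . . . . . . . . .
  . 2 . . . . . . . . . .
  . 2 2 . . . 0 0 . . . .
  . . 2 2 . 0 0 . . . . .
  . . 2 2 2 0 . 1 . . . .
  . . 2 2 2 2 . 1 1 . . .
  . . . 2 2 2 2 1 1 1 . .
  . . . 2 2 2 2 1 1 1 1 .
  . . . 0 . 2 2 1 1 1 1 1
  . . . . . . . 1 1 2 . .
  . . . . . . . . . . . .

Result: 2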